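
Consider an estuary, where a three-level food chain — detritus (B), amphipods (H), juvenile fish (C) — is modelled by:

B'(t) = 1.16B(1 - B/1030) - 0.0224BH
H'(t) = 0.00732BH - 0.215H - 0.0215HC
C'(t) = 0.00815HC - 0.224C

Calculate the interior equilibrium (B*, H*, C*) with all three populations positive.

B* ≈ 483, H* ≈ 27.5, C* ≈ 155

From dC/dt = 0: 0.00815H* = 0.224, so H* = 27.5.
From dB/dt = 0: 1.16(1 - B*/1030) = 0.0224·27.5, giving B* = 1030·(1 - 0.531) = 483.
From dH/dt = 0: 0.00732·483 - 0.215 = 0.0215C*, so C* = 3.32/0.0215 = 155.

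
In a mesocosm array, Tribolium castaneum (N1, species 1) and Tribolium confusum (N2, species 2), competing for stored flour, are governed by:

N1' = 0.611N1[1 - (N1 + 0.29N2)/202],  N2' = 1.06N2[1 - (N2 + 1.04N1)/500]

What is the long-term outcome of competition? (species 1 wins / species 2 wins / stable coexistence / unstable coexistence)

Compare the nullcline intercepts: K1/α12 = 202/0.29 = 697 > K2 = 500; K2/α21 = 500/1.04 = 481 > K1 = 202.
Since both inequalities hold, each species can invade when rare, so the interior equilibrium is stable.

stable coexistence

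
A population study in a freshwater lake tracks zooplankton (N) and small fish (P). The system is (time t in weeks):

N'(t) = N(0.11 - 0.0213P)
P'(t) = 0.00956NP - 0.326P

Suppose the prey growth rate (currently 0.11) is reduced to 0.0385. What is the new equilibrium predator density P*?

At the interior fixed point, setting dN/dt = 0 with N > 0 fixes P* = (prey growth rate)/(NP coefficient) — independent of the other coefficients.
With the change, P* = 0.0385/0.0213 = 1.81; it falls from 5.16.

P* ≈ 1.81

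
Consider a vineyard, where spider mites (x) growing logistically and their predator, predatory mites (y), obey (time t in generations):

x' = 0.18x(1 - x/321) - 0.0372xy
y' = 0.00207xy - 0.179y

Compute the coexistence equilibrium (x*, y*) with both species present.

x* ≈ 86.5, y* ≈ 3.54

From dy/dt = 0 with y > 0: 0.00207x* = 0.179, so x* = 86.5.
Substitute into dx/dt = 0: 0.18(1 - 86.5/321) = 0.0372y*.
The bracket is 0.731, giving y* = 0.132/0.0372 = 3.54.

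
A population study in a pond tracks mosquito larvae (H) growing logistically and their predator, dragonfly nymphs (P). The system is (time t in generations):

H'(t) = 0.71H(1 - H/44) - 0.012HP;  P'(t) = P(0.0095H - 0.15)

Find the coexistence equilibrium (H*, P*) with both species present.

From dP/dt = 0 with P > 0: 0.0095H* = 0.15, so H* = 15.8.
Substitute into dH/dt = 0: 0.71(1 - 15.8/44) = 0.012P*.
The bracket is 0.641, giving P* = 0.455/0.012 = 37.9.

H* ≈ 15.8, P* ≈ 37.9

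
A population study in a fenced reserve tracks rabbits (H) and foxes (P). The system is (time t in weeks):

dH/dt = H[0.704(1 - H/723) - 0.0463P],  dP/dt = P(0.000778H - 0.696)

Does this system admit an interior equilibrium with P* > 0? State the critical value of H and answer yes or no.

Threshold H = 895; K < 895, so no, the predator goes extinct.

The predator equation gives dP/dt > 0 only when H > 0.696/0.000778 = 895.
Without the predator, H → K = 723. Since 723 < 895, the predator cannot invade.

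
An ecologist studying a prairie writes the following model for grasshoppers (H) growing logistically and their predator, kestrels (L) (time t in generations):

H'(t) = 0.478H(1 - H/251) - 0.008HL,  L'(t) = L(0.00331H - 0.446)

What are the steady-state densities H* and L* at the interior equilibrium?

H* ≈ 135, L* ≈ 27.7

From dL/dt = 0 with L > 0: 0.00331H* = 0.446, so H* = 135.
Substitute into dH/dt = 0: 0.478(1 - 135/251) = 0.008L*.
The bracket is 0.463, giving L* = 0.221/0.008 = 27.7.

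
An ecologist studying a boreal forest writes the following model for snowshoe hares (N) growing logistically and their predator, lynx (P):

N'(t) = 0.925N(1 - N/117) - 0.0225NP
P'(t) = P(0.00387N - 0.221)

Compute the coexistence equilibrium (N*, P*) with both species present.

From dP/dt = 0 with P > 0: 0.00387N* = 0.221, so N* = 57.1.
Substitute into dN/dt = 0: 0.925(1 - 57.1/117) = 0.0225P*.
The bracket is 0.512, giving P* = 0.474/0.0225 = 21.

N* ≈ 57.1, P* ≈ 21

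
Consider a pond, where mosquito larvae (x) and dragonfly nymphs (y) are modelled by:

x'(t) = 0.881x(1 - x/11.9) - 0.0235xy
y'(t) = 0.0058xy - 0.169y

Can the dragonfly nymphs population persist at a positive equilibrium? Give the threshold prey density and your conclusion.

Threshold x = 29.1; K < 29.1, so no, the predator goes extinct.

The predator equation gives dy/dt > 0 only when x > 0.169/0.0058 = 29.1.
Without the predator, x → K = 11.9. Since 11.9 < 29.1, the predator cannot invade.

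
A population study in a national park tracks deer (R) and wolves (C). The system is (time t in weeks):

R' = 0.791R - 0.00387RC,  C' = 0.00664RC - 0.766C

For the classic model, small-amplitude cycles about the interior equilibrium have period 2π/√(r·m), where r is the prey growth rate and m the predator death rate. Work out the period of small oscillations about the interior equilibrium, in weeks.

Here r = 0.791 and m = 0.766, so r·m = 0.606.
ω = √0.606 = 0.778 per week, hence T = 2π/ω ≈ 8.07 weeks.

T ≈ 8.07 weeks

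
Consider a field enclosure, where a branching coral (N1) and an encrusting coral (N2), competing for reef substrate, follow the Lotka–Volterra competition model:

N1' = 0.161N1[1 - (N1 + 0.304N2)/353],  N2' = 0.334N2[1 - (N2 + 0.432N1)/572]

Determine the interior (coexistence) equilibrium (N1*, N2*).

Setting both brackets to zero gives the nullclines N1 + 0.304N2 = 353 and 0.432N1 + N2 = 572.
Substituting N2 = 572 - 0.432N1 into the first: N1(1 - 0.304·0.432) = 353 - 0.304·572.
So N1* = 179/0.869 = 206, and then N2* = 572 - 0.432·206 = 483.

N1* ≈ 206, N2* ≈ 483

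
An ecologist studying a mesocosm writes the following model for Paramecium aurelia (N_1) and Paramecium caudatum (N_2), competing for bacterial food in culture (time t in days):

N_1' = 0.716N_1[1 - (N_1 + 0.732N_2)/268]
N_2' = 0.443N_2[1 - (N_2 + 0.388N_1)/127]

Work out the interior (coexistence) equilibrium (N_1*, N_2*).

N_1* ≈ 244, N_2* ≈ 32.1

Setting both brackets to zero gives the nullclines N_1 + 0.732N_2 = 268 and 0.388N_1 + N_2 = 127.
Substituting N_2 = 127 - 0.388N_1 into the first: N_1(1 - 0.732·0.388) = 268 - 0.732·127.
So N_1* = 175/0.716 = 244, and then N_2* = 127 - 0.388·244 = 32.1.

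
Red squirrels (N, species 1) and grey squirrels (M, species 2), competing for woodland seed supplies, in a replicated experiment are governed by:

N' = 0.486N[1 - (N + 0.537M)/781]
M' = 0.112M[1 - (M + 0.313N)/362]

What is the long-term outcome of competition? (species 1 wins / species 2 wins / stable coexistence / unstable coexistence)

stable coexistence

Compare the nullcline intercepts: K1/α12 = 781/0.537 = 1450 > K2 = 362; K2/α21 = 362/0.313 = 1160 > K1 = 781.
Since both inequalities hold, each species can invade when rare, so the interior equilibrium is stable.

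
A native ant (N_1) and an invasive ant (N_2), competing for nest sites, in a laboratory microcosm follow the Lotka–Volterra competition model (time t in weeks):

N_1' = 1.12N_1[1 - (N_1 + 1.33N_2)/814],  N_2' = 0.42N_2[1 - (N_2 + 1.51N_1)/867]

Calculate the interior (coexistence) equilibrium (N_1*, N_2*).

Setting both brackets to zero gives the nullclines N_1 + 1.33N_2 = 814 and 1.51N_1 + N_2 = 867.
Substituting N_2 = 867 - 1.51N_1 into the first: N_1(1 - 1.33·1.51) = 814 - 1.33·867.
So N_1* = -339/-1.01 = 336, and then N_2* = 867 - 1.51·336 = 359.

N_1* ≈ 336, N_2* ≈ 359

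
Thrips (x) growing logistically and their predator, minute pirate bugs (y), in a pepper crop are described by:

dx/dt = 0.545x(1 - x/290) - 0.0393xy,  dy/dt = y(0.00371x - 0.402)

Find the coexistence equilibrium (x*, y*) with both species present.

From dy/dt = 0 with y > 0: 0.00371x* = 0.402, so x* = 108.
Substitute into dx/dt = 0: 0.545(1 - 108/290) = 0.0393y*.
The bracket is 0.626, giving y* = 0.341/0.0393 = 8.69.

x* ≈ 108, y* ≈ 8.69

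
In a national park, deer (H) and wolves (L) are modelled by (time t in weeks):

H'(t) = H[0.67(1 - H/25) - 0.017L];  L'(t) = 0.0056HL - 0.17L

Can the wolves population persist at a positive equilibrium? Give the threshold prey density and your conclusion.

The predator equation gives dL/dt > 0 only when H > 0.17/0.0056 = 30.4.
Without the predator, H → K = 25. Since 25 < 30.4, the predator cannot invade.

Threshold H = 30.4; K < 30.4, so no, the predator goes extinct.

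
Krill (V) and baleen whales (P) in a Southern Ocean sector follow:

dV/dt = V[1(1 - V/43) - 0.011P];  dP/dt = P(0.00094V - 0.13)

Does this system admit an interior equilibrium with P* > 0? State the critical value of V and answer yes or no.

Threshold V = 138; K < 138, so no, the predator goes extinct.

The predator equation gives dP/dt > 0 only when V > 0.13/0.00094 = 138.
Without the predator, V → K = 43. Since 43 < 138, the predator cannot invade.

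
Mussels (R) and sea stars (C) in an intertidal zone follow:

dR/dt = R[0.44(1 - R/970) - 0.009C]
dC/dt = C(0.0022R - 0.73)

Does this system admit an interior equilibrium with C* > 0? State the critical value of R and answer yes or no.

The predator equation gives dC/dt > 0 only when R > 0.73/0.0022 = 332.
Without the predator, R → K = 970. Since 970 > 332, the predator can invade and persist.

Threshold R = 332; K > 332, so yes, the predator persists.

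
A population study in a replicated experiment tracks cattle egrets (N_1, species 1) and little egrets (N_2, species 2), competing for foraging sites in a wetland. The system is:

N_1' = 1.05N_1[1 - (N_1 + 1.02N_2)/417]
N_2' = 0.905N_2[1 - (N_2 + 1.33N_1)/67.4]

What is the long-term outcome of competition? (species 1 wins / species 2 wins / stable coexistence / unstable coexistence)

Compare the nullcline intercepts: K1/α12 = 417/1.02 = 409 > K2 = 67.4; K2/α21 = 67.4/1.33 = 50.7 < K1 = 417.
Since the inequalities point opposite ways, species 1 can invade but species 2 cannot.

species 1 excludes species 2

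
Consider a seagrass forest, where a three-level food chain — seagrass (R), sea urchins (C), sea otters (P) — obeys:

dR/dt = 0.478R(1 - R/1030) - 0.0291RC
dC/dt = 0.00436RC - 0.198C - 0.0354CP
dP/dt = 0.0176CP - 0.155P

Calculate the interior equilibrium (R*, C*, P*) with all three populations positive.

From dP/dt = 0: 0.0176C* = 0.155, so C* = 8.81.
From dR/dt = 0: 0.478(1 - R*/1030) = 0.0291·8.81, giving R* = 1030·(1 - 0.536) = 478.
From dC/dt = 0: 0.00436·478 - 0.198 = 0.0354P*, so P* = 1.89/0.0354 = 53.3.

R* ≈ 478, C* ≈ 8.81, P* ≈ 53.3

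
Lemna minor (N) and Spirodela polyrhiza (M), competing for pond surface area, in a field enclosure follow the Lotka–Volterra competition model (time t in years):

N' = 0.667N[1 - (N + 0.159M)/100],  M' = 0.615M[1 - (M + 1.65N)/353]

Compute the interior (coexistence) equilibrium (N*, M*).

N* ≈ 59.5, M* ≈ 255

Setting both brackets to zero gives the nullclines N + 0.159M = 100 and 1.65N + M = 353.
Substituting M = 353 - 1.65N into the first: N(1 - 0.159·1.65) = 100 - 0.159·353.
So N* = 43.9/0.738 = 59.5, and then M* = 353 - 1.65·59.5 = 255.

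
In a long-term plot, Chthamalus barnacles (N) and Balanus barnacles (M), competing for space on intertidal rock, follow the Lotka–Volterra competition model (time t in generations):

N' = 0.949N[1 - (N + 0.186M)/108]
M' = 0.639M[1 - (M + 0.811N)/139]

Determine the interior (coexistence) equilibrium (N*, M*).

N* ≈ 96.7, M* ≈ 60.5

Setting both brackets to zero gives the nullclines N + 0.186M = 108 and 0.811N + M = 139.
Substituting M = 139 - 0.811N into the first: N(1 - 0.186·0.811) = 108 - 0.186·139.
So N* = 82.1/0.849 = 96.7, and then M* = 139 - 0.811·96.7 = 60.5.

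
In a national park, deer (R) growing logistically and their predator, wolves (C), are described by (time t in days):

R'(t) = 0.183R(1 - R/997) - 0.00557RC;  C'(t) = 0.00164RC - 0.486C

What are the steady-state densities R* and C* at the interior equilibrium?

From dC/dt = 0 with C > 0: 0.00164R* = 0.486, so R* = 296.
Substitute into dR/dt = 0: 0.183(1 - 296/997) = 0.00557C*.
The bracket is 0.703, giving C* = 0.129/0.00557 = 23.1.

R* ≈ 296, C* ≈ 23.1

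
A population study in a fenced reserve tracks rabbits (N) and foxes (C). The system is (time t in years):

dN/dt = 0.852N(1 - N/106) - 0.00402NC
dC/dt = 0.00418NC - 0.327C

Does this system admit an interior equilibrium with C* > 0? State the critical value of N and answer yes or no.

Threshold N = 78.2; K > 78.2, so yes, the predator persists.

The predator equation gives dC/dt > 0 only when N > 0.327/0.00418 = 78.2.
Without the predator, N → K = 106. Since 106 > 78.2, the predator can invade and persist.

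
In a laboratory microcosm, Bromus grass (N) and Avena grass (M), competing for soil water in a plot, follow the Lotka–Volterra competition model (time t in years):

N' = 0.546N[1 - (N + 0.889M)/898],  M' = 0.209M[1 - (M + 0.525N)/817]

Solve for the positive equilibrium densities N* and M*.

N* ≈ 322, M* ≈ 648

Setting both brackets to zero gives the nullclines N + 0.889M = 898 and 0.525N + M = 817.
Substituting M = 817 - 0.525N into the first: N(1 - 0.889·0.525) = 898 - 0.889·817.
So N* = 172/0.533 = 322, and then M* = 817 - 0.525·322 = 648.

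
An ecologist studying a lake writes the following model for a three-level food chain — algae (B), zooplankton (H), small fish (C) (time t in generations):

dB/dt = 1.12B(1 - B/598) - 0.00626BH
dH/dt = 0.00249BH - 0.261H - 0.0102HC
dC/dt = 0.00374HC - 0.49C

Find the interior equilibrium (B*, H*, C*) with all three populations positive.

B* ≈ 160, H* ≈ 131, C* ≈ 13.5

From dC/dt = 0: 0.00374H* = 0.49, so H* = 131.
From dB/dt = 0: 1.12(1 - B*/598) = 0.00626·131, giving B* = 598·(1 - 0.732) = 160.
From dH/dt = 0: 0.00249·160 - 0.261 = 0.0102C*, so C* = 0.138/0.0102 = 13.5.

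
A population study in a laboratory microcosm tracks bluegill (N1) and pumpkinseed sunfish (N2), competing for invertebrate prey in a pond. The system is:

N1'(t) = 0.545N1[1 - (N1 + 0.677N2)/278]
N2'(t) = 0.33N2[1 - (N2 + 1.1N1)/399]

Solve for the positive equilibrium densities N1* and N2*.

N1* ≈ 30.9, N2* ≈ 365

Setting both brackets to zero gives the nullclines N1 + 0.677N2 = 278 and 1.1N1 + N2 = 399.
Substituting N2 = 399 - 1.1N1 into the first: N1(1 - 0.677·1.1) = 278 - 0.677·399.
So N1* = 7.88/0.255 = 30.9, and then N2* = 399 - 1.1·30.9 = 365.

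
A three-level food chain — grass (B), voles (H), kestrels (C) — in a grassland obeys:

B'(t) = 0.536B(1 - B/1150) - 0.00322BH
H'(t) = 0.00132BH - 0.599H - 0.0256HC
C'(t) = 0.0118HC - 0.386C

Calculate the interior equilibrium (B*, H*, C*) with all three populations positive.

B* ≈ 924, H* ≈ 32.7, C* ≈ 24.2

From dC/dt = 0: 0.0118H* = 0.386, so H* = 32.7.
From dB/dt = 0: 0.536(1 - B*/1150) = 0.00322·32.7, giving B* = 1150·(1 - 0.197) = 924.
From dH/dt = 0: 0.00132·924 - 0.599 = 0.0256C*, so C* = 0.621/0.0256 = 24.2.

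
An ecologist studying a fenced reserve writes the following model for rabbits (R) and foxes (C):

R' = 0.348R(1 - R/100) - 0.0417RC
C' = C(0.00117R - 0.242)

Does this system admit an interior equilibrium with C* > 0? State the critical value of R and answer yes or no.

Threshold R = 207; K < 207, so no, the predator goes extinct.

The predator equation gives dC/dt > 0 only when R > 0.242/0.00117 = 207.
Without the predator, R → K = 100. Since 100 < 207, the predator cannot invade.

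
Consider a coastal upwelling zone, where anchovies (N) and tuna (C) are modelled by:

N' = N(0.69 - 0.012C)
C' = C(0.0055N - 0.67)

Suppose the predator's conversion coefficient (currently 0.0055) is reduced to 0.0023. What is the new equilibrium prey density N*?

At the interior fixed point, setting dC/dt = 0 with C > 0 fixes N* = (predator death rate)/(NC coefficient) — independent of the other coefficients.
With the change, N* = 0.67/0.0023 = 291; it rises from 122.

N* ≈ 291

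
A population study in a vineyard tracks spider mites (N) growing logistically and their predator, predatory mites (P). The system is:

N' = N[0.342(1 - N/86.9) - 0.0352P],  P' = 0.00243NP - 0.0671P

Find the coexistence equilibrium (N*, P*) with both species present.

N* ≈ 27.6, P* ≈ 6.63

From dP/dt = 0 with P > 0: 0.00243N* = 0.0671, so N* = 27.6.
Substitute into dN/dt = 0: 0.342(1 - 27.6/86.9) = 0.0352P*.
The bracket is 0.682, giving P* = 0.233/0.0352 = 6.63.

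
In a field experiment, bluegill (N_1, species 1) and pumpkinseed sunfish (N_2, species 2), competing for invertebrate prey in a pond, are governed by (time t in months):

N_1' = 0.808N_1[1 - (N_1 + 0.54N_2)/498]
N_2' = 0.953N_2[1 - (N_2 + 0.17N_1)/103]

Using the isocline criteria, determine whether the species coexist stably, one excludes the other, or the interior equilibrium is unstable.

Compare the nullcline intercepts: K1/α12 = 498/0.54 = 922 > K2 = 103; K2/α21 = 103/0.17 = 606 > K1 = 498.
Since both inequalities hold, each species can invade when rare, so the interior equilibrium is stable.

stable coexistence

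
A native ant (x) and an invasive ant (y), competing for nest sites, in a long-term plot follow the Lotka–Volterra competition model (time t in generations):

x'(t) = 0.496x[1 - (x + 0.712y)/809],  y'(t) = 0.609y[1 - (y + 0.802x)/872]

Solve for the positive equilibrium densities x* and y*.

x* ≈ 439, y* ≈ 520

Setting both brackets to zero gives the nullclines x + 0.712y = 809 and 0.802x + y = 872.
Substituting y = 872 - 0.802x into the first: x(1 - 0.712·0.802) = 809 - 0.712·872.
So x* = 188/0.429 = 439, and then y* = 872 - 0.802·439 = 520.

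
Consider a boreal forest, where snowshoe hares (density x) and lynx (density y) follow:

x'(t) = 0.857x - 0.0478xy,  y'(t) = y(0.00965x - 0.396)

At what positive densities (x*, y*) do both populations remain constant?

Set dy/dt = 0 with y > 0: 0.00965x - 0.396 = 0, so x* = 0.396/0.00965 = 41.
Set dx/dt = 0 with x > 0: 0.857 - 0.0478y = 0, so y* = 0.857/0.0478 = 17.9.

x* ≈ 41, y* ≈ 17.9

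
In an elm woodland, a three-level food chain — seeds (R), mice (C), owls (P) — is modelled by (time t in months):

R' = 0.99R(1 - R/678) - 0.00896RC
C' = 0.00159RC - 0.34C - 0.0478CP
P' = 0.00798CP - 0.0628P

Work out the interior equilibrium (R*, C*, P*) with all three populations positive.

R* ≈ 630, C* ≈ 7.87, P* ≈ 13.8

From dP/dt = 0: 0.00798C* = 0.0628, so C* = 7.87.
From dR/dt = 0: 0.99(1 - R*/678) = 0.00896·7.87, giving R* = 678·(1 - 0.0712) = 630.
From dC/dt = 0: 0.00159·630 - 0.34 = 0.0478P*, so P* = 0.661/0.0478 = 13.8.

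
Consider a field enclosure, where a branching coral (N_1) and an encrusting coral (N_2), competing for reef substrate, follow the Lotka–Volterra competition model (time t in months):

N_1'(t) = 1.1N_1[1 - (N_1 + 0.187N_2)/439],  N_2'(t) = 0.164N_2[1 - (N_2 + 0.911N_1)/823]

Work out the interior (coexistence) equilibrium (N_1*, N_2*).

Setting both brackets to zero gives the nullclines N_1 + 0.187N_2 = 439 and 0.911N_1 + N_2 = 823.
Substituting N_2 = 823 - 0.911N_1 into the first: N_1(1 - 0.187·0.911) = 439 - 0.187·823.
So N_1* = 285/0.83 = 344, and then N_2* = 823 - 0.911·344 = 510.

N_1* ≈ 344, N_2* ≈ 510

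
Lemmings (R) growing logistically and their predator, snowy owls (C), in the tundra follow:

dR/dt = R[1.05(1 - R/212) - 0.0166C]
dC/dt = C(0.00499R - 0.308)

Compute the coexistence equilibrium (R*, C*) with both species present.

From dC/dt = 0 with C > 0: 0.00499R* = 0.308, so R* = 61.7.
Substitute into dR/dt = 0: 1.05(1 - 61.7/212) = 0.0166C*.
The bracket is 0.709, giving C* = 0.744/0.0166 = 44.8.

R* ≈ 61.7, C* ≈ 44.8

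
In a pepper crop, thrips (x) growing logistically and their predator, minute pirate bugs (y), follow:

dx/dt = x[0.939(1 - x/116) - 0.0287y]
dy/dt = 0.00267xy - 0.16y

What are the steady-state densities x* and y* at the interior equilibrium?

From dy/dt = 0 with y > 0: 0.00267x* = 0.16, so x* = 59.9.
Substitute into dx/dt = 0: 0.939(1 - 59.9/116) = 0.0287y*.
The bracket is 0.483, giving y* = 0.454/0.0287 = 15.8.

x* ≈ 59.9, y* ≈ 15.8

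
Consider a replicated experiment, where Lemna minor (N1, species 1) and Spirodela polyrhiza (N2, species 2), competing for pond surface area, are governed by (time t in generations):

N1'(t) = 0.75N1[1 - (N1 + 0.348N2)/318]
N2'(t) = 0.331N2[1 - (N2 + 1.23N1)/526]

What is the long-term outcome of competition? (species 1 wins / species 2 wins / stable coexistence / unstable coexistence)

stable coexistence

Compare the nullcline intercepts: K1/α12 = 318/0.348 = 914 > K2 = 526; K2/α21 = 526/1.23 = 428 > K1 = 318.
Since both inequalities hold, each species can invade when rare, so the interior equilibrium is stable.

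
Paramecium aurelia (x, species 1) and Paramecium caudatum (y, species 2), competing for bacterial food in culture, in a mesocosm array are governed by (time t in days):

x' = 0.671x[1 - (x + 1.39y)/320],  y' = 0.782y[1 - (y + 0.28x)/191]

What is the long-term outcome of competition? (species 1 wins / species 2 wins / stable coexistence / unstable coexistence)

stable coexistence

Compare the nullcline intercepts: K1/α12 = 320/1.39 = 230 > K2 = 191; K2/α21 = 191/0.28 = 682 > K1 = 320.
Since both inequalities hold, each species can invade when rare, so the interior equilibrium is stable.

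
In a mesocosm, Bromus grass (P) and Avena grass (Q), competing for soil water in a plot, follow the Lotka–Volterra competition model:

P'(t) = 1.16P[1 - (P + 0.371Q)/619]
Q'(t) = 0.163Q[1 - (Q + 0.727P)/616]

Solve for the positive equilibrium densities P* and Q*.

Setting both brackets to zero gives the nullclines P + 0.371Q = 619 and 0.727P + Q = 616.
Substituting Q = 616 - 0.727P into the first: P(1 - 0.371·0.727) = 619 - 0.371·616.
So P* = 390/0.73 = 535, and then Q* = 616 - 0.727·535 = 227.

P* ≈ 535, Q* ≈ 227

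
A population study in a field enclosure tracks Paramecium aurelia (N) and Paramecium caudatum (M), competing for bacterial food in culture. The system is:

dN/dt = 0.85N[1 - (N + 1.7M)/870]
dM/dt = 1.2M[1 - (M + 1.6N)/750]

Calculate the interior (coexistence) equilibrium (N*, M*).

N* ≈ 235, M* ≈ 373

Setting both brackets to zero gives the nullclines N + 1.7M = 870 and 1.6N + M = 750.
Substituting M = 750 - 1.6N into the first: N(1 - 1.7·1.6) = 870 - 1.7·750.
So N* = -405/-1.72 = 235, and then M* = 750 - 1.6·235 = 373.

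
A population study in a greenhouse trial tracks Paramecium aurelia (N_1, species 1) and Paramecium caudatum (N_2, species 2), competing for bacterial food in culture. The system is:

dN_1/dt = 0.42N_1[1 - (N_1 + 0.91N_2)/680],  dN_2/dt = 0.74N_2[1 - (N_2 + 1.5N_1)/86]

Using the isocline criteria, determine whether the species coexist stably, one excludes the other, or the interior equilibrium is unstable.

Compare the nullcline intercepts: K1/α12 = 680/0.91 = 747 > K2 = 86; K2/α21 = 86/1.5 = 57.3 < K1 = 680.
Since the inequalities point opposite ways, species 1 can invade but species 2 cannot.

species 1 excludes species 2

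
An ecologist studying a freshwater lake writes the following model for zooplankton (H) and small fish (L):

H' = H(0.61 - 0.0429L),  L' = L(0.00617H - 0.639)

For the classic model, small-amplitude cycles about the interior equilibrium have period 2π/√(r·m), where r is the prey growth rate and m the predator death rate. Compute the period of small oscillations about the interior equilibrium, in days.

Here r = 0.61 and m = 0.639, so r·m = 0.39.
ω = √0.39 = 0.624 per day, hence T = 2π/ω ≈ 10.1 days.

T ≈ 10.1 days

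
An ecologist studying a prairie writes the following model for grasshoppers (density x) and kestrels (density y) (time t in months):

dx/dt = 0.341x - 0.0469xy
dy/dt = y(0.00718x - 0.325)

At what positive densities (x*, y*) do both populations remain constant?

x* ≈ 45.3, y* ≈ 7.27

Set dy/dt = 0 with y > 0: 0.00718x - 0.325 = 0, so x* = 0.325/0.00718 = 45.3.
Set dx/dt = 0 with x > 0: 0.341 - 0.0469y = 0, so y* = 0.341/0.0469 = 7.27.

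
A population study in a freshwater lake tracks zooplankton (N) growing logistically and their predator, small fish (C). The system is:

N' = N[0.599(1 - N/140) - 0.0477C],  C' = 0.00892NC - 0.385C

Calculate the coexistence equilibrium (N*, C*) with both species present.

N* ≈ 43.2, C* ≈ 8.69

From dC/dt = 0 with C > 0: 0.00892N* = 0.385, so N* = 43.2.
Substitute into dN/dt = 0: 0.599(1 - 43.2/140) = 0.0477C*.
The bracket is 0.692, giving C* = 0.414/0.0477 = 8.69.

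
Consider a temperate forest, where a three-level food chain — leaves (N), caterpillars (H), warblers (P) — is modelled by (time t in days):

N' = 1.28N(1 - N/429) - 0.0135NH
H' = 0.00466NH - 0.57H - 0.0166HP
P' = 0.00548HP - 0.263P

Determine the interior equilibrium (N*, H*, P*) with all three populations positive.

N* ≈ 212, H* ≈ 48, P* ≈ 25.1

From dP/dt = 0: 0.00548H* = 0.263, so H* = 48.
From dN/dt = 0: 1.28(1 - N*/429) = 0.0135·48, giving N* = 429·(1 - 0.506) = 212.
From dH/dt = 0: 0.00466·212 - 0.57 = 0.0166P*, so P* = 0.417/0.0166 = 25.1.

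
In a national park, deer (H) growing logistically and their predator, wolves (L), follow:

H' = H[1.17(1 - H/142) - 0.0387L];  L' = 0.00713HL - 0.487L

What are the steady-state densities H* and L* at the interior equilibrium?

H* ≈ 68.3, L* ≈ 15.7

From dL/dt = 0 with L > 0: 0.00713H* = 0.487, so H* = 68.3.
Substitute into dH/dt = 0: 1.17(1 - 68.3/142) = 0.0387L*.
The bracket is 0.519, giving L* = 0.607/0.0387 = 15.7.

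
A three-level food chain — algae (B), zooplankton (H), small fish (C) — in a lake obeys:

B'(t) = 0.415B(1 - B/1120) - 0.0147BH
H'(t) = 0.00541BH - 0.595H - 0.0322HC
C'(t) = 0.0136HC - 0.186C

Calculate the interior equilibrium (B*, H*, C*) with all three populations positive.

From dC/dt = 0: 0.0136H* = 0.186, so H* = 13.7.
From dB/dt = 0: 0.415(1 - B*/1120) = 0.0147·13.7, giving B* = 1120·(1 - 0.484) = 577.
From dH/dt = 0: 0.00541·577 - 0.595 = 0.0322C*, so C* = 2.53/0.0322 = 78.5.

B* ≈ 577, H* ≈ 13.7, C* ≈ 78.5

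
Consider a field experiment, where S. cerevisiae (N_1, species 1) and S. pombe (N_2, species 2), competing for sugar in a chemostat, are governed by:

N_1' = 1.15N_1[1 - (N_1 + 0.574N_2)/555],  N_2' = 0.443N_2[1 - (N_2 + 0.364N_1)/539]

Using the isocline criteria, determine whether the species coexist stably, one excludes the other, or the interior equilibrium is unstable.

Compare the nullcline intercepts: K1/α12 = 555/0.574 = 967 > K2 = 539; K2/α21 = 539/0.364 = 1480 > K1 = 555.
Since both inequalities hold, each species can invade when rare, so the interior equilibrium is stable.

stable coexistence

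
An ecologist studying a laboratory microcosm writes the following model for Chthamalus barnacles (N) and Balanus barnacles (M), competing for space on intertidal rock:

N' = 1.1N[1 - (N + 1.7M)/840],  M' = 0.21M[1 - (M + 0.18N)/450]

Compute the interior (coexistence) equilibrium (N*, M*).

Setting both brackets to zero gives the nullclines N + 1.7M = 840 and 0.18N + M = 450.
Substituting M = 450 - 0.18N into the first: N(1 - 1.7·0.18) = 840 - 1.7·450.
So N* = 75/0.694 = 108, and then M* = 450 - 0.18·108 = 431.

N* ≈ 108, M* ≈ 431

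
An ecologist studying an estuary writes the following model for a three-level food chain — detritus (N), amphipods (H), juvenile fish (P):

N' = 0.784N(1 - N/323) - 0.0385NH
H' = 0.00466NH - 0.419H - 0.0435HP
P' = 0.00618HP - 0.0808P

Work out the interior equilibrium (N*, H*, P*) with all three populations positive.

From dP/dt = 0: 0.00618H* = 0.0808, so H* = 13.1.
From dN/dt = 0: 0.784(1 - N*/323) = 0.0385·13.1, giving N* = 323·(1 - 0.642) = 116.
From dH/dt = 0: 0.00466·116 - 0.419 = 0.0435P*, so P* = 0.12/0.0435 = 2.75.

N* ≈ 116, H* ≈ 13.1, P* ≈ 2.75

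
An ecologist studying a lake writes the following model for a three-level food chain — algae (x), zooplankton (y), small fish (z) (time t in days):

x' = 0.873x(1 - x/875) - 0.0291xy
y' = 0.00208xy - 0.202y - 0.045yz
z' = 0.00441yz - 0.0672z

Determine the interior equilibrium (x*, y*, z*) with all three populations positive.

x* ≈ 431, y* ≈ 15.2, z* ≈ 15.4

From dz/dt = 0: 0.00441y* = 0.0672, so y* = 15.2.
From dx/dt = 0: 0.873(1 - x*/875) = 0.0291·15.2, giving x* = 875·(1 - 0.508) = 431.
From dy/dt = 0: 0.00208·431 - 0.202 = 0.045z*, so z* = 0.694/0.045 = 15.4.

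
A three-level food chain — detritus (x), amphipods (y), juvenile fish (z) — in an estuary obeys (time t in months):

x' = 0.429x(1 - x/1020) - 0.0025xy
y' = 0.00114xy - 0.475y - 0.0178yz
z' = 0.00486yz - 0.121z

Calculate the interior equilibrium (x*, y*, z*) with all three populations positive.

x* ≈ 872, y* ≈ 24.9, z* ≈ 29.2

From dz/dt = 0: 0.00486y* = 0.121, so y* = 24.9.
From dx/dt = 0: 0.429(1 - x*/1020) = 0.0025·24.9, giving x* = 1020·(1 - 0.145) = 872.
From dy/dt = 0: 0.00114·872 - 0.475 = 0.0178z*, so z* = 0.519/0.0178 = 29.2.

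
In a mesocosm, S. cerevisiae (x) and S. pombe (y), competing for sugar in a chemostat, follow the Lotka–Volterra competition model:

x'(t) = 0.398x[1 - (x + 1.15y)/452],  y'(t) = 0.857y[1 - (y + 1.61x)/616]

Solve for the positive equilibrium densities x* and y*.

x* ≈ 301, y* ≈ 131

Setting both brackets to zero gives the nullclines x + 1.15y = 452 and 1.61x + y = 616.
Substituting y = 616 - 1.61x into the first: x(1 - 1.15·1.61) = 452 - 1.15·616.
So x* = -256/-0.851 = 301, and then y* = 616 - 1.61·301 = 131.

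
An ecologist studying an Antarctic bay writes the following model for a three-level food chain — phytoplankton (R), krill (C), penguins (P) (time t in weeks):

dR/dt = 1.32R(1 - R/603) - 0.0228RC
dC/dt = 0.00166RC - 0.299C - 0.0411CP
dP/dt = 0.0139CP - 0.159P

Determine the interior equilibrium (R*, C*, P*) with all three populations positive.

From dP/dt = 0: 0.0139C* = 0.159, so C* = 11.4.
From dR/dt = 0: 1.32(1 - R*/603) = 0.0228·11.4, giving R* = 603·(1 - 0.198) = 484.
From dC/dt = 0: 0.00166·484 - 0.299 = 0.0411P*, so P* = 0.504/0.0411 = 12.3.

R* ≈ 484, C* ≈ 11.4, P* ≈ 12.3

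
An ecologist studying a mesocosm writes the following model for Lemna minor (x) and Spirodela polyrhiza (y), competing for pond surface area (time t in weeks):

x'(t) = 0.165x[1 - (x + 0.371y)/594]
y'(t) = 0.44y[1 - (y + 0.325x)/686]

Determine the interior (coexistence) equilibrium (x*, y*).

x* ≈ 386, y* ≈ 561

Setting both brackets to zero gives the nullclines x + 0.371y = 594 and 0.325x + y = 686.
Substituting y = 686 - 0.325x into the first: x(1 - 0.371·0.325) = 594 - 0.371·686.
So x* = 339/0.879 = 386, and then y* = 686 - 0.325·386 = 561.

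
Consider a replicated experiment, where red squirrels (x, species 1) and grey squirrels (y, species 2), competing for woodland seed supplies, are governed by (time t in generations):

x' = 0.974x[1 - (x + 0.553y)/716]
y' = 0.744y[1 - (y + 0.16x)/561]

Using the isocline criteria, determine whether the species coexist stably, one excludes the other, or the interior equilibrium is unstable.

stable coexistence

Compare the nullcline intercepts: K1/α12 = 716/0.553 = 1290 > K2 = 561; K2/α21 = 561/0.16 = 3510 > K1 = 716.
Since both inequalities hold, each species can invade when rare, so the interior equilibrium is stable.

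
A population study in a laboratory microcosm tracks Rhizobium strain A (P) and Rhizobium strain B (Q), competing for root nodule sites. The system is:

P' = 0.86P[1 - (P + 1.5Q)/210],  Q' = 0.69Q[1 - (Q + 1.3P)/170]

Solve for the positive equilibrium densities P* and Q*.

Setting both brackets to zero gives the nullclines P + 1.5Q = 210 and 1.3P + Q = 170.
Substituting Q = 170 - 1.3P into the first: P(1 - 1.5·1.3) = 210 - 1.5·170.
So P* = -45/-0.95 = 47.4, and then Q* = 170 - 1.3·47.4 = 108.

P* ≈ 47.4, Q* ≈ 108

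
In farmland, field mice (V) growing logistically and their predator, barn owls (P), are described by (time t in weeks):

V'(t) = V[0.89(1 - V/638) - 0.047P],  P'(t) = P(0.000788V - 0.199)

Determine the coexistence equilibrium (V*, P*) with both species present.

V* ≈ 253, P* ≈ 11.4

From dP/dt = 0 with P > 0: 0.000788V* = 0.199, so V* = 253.
Substitute into dV/dt = 0: 0.89(1 - 253/638) = 0.047P*.
The bracket is 0.604, giving P* = 0.538/0.047 = 11.4.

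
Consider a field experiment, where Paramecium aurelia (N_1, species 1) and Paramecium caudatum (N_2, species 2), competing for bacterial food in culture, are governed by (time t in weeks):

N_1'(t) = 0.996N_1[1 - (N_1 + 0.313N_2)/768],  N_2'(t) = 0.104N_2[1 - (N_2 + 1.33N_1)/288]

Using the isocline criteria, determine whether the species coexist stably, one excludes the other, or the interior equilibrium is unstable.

Compare the nullcline intercepts: K1/α12 = 768/0.313 = 2450 > K2 = 288; K2/α21 = 288/1.33 = 217 < K1 = 768.
Since the inequalities point opposite ways, species 1 can invade but species 2 cannot.

species 1 excludes species 2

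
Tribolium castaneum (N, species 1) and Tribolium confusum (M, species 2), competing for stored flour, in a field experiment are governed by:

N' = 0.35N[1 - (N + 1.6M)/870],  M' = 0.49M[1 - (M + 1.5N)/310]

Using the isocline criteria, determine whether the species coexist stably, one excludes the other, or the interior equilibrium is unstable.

species 1 excludes species 2

Compare the nullcline intercepts: K1/α12 = 870/1.6 = 544 > K2 = 310; K2/α21 = 310/1.5 = 207 < K1 = 870.
Since the inequalities point opposite ways, species 1 can invade but species 2 cannot.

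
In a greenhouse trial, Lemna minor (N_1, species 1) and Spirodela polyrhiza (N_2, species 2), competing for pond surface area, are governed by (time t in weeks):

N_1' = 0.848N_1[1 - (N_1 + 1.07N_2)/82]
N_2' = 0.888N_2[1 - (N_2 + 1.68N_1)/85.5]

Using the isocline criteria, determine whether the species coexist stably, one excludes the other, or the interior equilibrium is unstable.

unstable coexistence (outcome depends on initial conditions)

Compare the nullcline intercepts: K1/α12 = 82/1.07 = 76.6 < K2 = 85.5; K2/α21 = 85.5/1.68 = 50.9 < K1 = 82.
Since both are reversed, neither can invade when rare; the interior point is a saddle.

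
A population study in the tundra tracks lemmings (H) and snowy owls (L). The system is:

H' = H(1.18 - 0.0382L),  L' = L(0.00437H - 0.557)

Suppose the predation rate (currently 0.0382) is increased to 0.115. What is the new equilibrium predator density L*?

L* ≈ 10.3

At the interior fixed point, setting dH/dt = 0 with H > 0 fixes L* = (prey growth rate)/(HL coefficient) — independent of the other coefficients.
With the change, L* = 1.18/0.115 = 10.3; it falls from 30.9.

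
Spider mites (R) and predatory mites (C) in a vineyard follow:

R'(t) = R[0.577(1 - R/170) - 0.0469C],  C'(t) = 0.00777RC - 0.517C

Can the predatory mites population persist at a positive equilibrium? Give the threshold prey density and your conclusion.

The predator equation gives dC/dt > 0 only when R > 0.517/0.00777 = 66.5.
Without the predator, R → K = 170. Since 170 > 66.5, the predator can invade and persist.

Threshold R = 66.5; K > 66.5, so yes, the predator persists.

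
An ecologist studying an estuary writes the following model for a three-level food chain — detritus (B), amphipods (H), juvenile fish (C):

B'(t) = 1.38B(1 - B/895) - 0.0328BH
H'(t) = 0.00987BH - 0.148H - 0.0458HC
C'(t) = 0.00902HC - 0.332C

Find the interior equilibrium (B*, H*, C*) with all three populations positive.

B* ≈ 112, H* ≈ 36.8, C* ≈ 20.9

From dC/dt = 0: 0.00902H* = 0.332, so H* = 36.8.
From dB/dt = 0: 1.38(1 - B*/895) = 0.0328·36.8, giving B* = 895·(1 - 0.875) = 112.
From dH/dt = 0: 0.00987·112 - 0.148 = 0.0458C*, so C* = 0.958/0.0458 = 20.9.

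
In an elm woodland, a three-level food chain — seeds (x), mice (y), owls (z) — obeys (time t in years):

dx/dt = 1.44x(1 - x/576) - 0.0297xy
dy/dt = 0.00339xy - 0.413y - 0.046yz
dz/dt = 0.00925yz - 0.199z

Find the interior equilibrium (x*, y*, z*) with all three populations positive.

From dz/dt = 0: 0.00925y* = 0.199, so y* = 21.5.
From dx/dt = 0: 1.44(1 - x*/576) = 0.0297·21.5, giving x* = 576·(1 - 0.444) = 320.
From dy/dt = 0: 0.00339·320 - 0.413 = 0.046z*, so z* = 0.673/0.046 = 14.6.

x* ≈ 320, y* ≈ 21.5, z* ≈ 14.6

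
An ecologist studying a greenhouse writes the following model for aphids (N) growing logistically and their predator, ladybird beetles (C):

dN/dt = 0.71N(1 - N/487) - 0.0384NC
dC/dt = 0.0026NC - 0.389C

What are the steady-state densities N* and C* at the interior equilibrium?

N* ≈ 150, C* ≈ 12.8

From dC/dt = 0 with C > 0: 0.0026N* = 0.389, so N* = 150.
Substitute into dN/dt = 0: 0.71(1 - 150/487) = 0.0384C*.
The bracket is 0.693, giving C* = 0.492/0.0384 = 12.8.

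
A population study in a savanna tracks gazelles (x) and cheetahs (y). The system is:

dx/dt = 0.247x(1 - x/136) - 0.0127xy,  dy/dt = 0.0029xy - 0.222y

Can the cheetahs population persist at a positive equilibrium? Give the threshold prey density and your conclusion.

The predator equation gives dy/dt > 0 only when x > 0.222/0.0029 = 76.6.
Without the predator, x → K = 136. Since 136 > 76.6, the predator can invade and persist.

Threshold x = 76.6; K > 76.6, so yes, the predator persists.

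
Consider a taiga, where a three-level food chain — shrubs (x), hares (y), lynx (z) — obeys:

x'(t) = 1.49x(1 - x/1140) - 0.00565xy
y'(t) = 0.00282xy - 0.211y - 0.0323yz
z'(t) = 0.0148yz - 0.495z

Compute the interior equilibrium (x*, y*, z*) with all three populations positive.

x* ≈ 995, y* ≈ 33.4, z* ≈ 80.4

From dz/dt = 0: 0.0148y* = 0.495, so y* = 33.4.
From dx/dt = 0: 1.49(1 - x*/1140) = 0.00565·33.4, giving x* = 1140·(1 - 0.127) = 995.
From dy/dt = 0: 0.00282·995 - 0.211 = 0.0323z*, so z* = 2.6/0.0323 = 80.4.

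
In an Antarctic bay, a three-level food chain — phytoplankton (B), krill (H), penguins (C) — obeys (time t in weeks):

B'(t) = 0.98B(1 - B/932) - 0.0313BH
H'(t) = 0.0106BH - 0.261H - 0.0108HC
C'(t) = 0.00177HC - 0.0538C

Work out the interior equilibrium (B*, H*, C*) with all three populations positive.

From dC/dt = 0: 0.00177H* = 0.0538, so H* = 30.4.
From dB/dt = 0: 0.98(1 - B*/932) = 0.0313·30.4, giving B* = 932·(1 - 0.971) = 27.2.
From dH/dt = 0: 0.0106·27.2 - 0.261 = 0.0108C*, so C* = 0.0275/0.0108 = 2.55.

B* ≈ 27.2, H* ≈ 30.4, C* ≈ 2.55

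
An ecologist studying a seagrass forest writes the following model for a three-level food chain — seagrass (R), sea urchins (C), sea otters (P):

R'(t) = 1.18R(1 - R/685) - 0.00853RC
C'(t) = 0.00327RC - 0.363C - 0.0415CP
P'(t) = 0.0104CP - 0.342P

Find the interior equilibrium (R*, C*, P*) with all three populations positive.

R* ≈ 522, C* ≈ 32.9, P* ≈ 32.4

From dP/dt = 0: 0.0104C* = 0.342, so C* = 32.9.
From dR/dt = 0: 1.18(1 - R*/685) = 0.00853·32.9, giving R* = 685·(1 - 0.238) = 522.
From dC/dt = 0: 0.00327·522 - 0.363 = 0.0415P*, so P* = 1.34/0.0415 = 32.4.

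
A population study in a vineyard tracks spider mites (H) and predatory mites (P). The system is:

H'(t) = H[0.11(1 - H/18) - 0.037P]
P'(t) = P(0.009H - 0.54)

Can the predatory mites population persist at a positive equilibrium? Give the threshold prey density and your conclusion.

The predator equation gives dP/dt > 0 only when H > 0.54/0.009 = 60.
Without the predator, H → K = 18. Since 18 < 60, the predator cannot invade.

Threshold H = 60; K < 60, so no, the predator goes extinct.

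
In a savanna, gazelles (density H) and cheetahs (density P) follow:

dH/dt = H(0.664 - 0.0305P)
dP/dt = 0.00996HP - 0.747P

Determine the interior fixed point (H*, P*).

Set dP/dt = 0 with P > 0: 0.00996H - 0.747 = 0, so H* = 0.747/0.00996 = 75.
Set dH/dt = 0 with H > 0: 0.664 - 0.0305P = 0, so P* = 0.664/0.0305 = 21.8.

H* ≈ 75, P* ≈ 21.8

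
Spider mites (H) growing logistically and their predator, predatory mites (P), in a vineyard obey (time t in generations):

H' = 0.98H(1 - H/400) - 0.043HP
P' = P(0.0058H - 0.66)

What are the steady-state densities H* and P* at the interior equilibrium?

H* ≈ 114, P* ≈ 16.3

From dP/dt = 0 with P > 0: 0.0058H* = 0.66, so H* = 114.
Substitute into dH/dt = 0: 0.98(1 - 114/400) = 0.043P*.
The bracket is 0.716, giving P* = 0.701/0.043 = 16.3.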